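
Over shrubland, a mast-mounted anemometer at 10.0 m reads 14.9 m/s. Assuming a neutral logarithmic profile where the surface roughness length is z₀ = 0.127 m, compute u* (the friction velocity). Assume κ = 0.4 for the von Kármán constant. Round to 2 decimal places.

Log law: V(z) = (u*/κ) · ln(z/z₀) ⇒ u* = κ · V / ln(z/z₀)
u* = 0.4 × 14.9 / ln(10.0/0.127) = 0.4 × 14.9 / 4.3662
   = 5.9600 / 4.3662 = 1.3650 m/s

u* ≈ 1.37 m/s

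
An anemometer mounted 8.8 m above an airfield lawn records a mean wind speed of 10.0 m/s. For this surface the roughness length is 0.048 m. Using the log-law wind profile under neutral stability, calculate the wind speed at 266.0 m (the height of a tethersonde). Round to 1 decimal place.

Log law: V(z) ∝ ln(z/z₀), so V₂/V₁ = ln(z₂/z₀) / ln(z₁/z₀).
ln(266.0/0.048) = 8.6201, ln(8.8/0.048) = 5.2113
V₂ = 10.0 × 8.6201/5.2113 = 10.0 × 1.6541 = 16.5411 m/s

16.5 m/s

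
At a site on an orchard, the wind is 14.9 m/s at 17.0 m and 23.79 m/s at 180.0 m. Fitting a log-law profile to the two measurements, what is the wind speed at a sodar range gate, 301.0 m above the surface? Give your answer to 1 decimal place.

Log law: V ∝ ln(z/z₀). From the pair, with r = V₁/V₂ = 0.62631,
ln z₀ = (ln z₁ − r·ln z₂)/(1 − r) = (2.8332 − 0.62631×5.1930)/0.37369 = -1.1218 → z₀ = 0.3257 m
V₃ = V₁ · ln(z₃/z₀)/ln(z₁/z₀) = 14.9 × 6.8289/3.9550 = 25.7270 m/s

25.7 m/s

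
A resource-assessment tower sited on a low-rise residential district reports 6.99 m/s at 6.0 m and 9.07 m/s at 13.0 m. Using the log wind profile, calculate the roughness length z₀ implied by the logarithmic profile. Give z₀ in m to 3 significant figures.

z₀ ≈ 0.446 m

Log law: V(z) ∝ ln(z/z₀). With r = V₁/V₂ = 6.99/9.07 = 0.77067,
r · ln(z₂/z₀) = ln(z₁/z₀) ⇒ ln z₀ = (ln z₁ − r·ln z₂)/(1 − r)
ln z₀ = (1.79176 − 0.77067×2.56495) / 0.22933 = -0.8066
z₀ = exp(-0.8066) = 0.4464 m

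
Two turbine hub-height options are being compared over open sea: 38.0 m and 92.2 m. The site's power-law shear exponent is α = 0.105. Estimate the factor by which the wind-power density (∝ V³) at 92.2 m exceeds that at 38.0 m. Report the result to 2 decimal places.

1.32

Speed ratio: V_B/V_A = (z_B/z_A)^α = (92.2/38.0)^0.105 = (2.4263)^0.105 = 1.09754
Power-density ratio: P_B/P_A = (V_B/V_A)³ = (1.09754)³ = 1.32208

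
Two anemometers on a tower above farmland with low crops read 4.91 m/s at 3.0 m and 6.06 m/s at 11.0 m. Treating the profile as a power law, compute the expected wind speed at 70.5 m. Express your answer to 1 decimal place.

8.2 m/s

First find α: α = ln(V₂/V₁)/ln(z₂/z₁) = ln(6.06/4.91)/ln(11.0/3.0) = 0.21044/1.29928 = 0.1620
Extrapolate from 11.0 m to 70.5 m: V₃ = 6.06 × (70.5/11.0)^0.1620 = 6.06 × 1.3510 = 8.1874 m/s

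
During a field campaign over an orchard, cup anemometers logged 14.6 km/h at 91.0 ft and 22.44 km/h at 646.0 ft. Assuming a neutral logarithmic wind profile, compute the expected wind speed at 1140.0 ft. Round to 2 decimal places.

Log law: V ∝ ln(z/z₀). From the pair, with r = V₁/V₂ = 0.65062,
ln z₀ = (ln z₁ − r·ln z₂)/(1 − r) = (4.5109 − 0.65062×6.4708)/0.34938 = 0.8610 → z₀ = 2.365 ft
V₃ = V₁ · ln(z₃/z₀)/ln(z₁/z₀) = 14.6 × 6.1778/3.6499 = 24.7120 km/h

24.71 km/h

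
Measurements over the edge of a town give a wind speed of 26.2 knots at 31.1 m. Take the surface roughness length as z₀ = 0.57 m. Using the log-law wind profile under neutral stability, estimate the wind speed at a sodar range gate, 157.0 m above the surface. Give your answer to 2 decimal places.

Log law: V(z) ∝ ln(z/z₀), so V₂/V₁ = ln(z₂/z₀) / ln(z₁/z₀).
ln(157.0/0.57) = 5.6184, ln(31.1/0.57) = 3.9993
V₂ = 26.2 × 5.6184/3.9993 = 26.2 × 1.4048 = 36.8065 knots

36.81 knots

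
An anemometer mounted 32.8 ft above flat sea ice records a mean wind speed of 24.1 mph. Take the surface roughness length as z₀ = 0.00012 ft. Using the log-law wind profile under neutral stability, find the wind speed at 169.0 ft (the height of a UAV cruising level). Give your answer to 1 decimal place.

Log law: V(z) ∝ ln(z/z₀), so V₂/V₁ = ln(z₂/z₀) / ln(z₁/z₀).
ln(169.0/0.00012) = 14.1579, ln(32.8/0.00012) = 12.5184
V₂ = 24.1 × 14.1579/12.5184 = 24.1 × 1.1310 = 27.2562 mph

27.3 mph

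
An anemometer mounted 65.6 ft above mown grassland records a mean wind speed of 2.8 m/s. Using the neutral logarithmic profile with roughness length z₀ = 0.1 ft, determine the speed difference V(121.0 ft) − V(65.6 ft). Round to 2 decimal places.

0.26 m/s

Log law: V₂ = V₁ · ln(z₂/z₀)/ln(z₁/z₀) = 2.8 × 7.0984/6.4862 = 3.0643 m/s
ΔV = 3.0643 − 2.8 = 0.2643 m/s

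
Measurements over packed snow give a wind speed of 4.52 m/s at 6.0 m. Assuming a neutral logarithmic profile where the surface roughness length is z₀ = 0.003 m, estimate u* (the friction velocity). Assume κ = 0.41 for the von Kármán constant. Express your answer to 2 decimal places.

u* ≈ 0.24 m/s

Log law: V(z) = (u*/κ) · ln(z/z₀) ⇒ u* = κ · V / ln(z/z₀)
u* = 0.41 × 4.52 / ln(6.0/0.003) = 0.41 × 4.52 / 7.6009
   = 1.8532 / 7.6009 = 0.2438 m/s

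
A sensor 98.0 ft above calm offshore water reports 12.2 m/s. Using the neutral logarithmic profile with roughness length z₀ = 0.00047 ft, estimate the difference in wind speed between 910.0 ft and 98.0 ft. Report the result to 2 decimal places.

2.22 m/s

Log law: V₂ = V₁ · ln(z₂/z₀)/ln(z₁/z₀) = 12.2 × 14.4762/12.2477 = 14.4198 m/s
ΔV = 14.4198 − 12.2 = 2.2198 m/s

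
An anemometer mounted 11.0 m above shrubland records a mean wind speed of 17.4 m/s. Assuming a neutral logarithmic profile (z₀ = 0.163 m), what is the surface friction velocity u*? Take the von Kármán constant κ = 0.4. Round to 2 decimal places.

Log law: V(z) = (u*/κ) · ln(z/z₀) ⇒ u* = κ · V / ln(z/z₀)
u* = 0.4 × 17.4 / ln(11.0/0.163) = 0.4 × 17.4 / 4.2119
   = 6.9600 / 4.2119 = 1.6525 m/s

u* ≈ 1.65 m/s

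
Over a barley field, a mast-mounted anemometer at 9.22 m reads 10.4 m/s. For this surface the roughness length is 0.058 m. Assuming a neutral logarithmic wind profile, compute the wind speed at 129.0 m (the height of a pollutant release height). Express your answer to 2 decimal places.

15.81 m/s

Log law: V(z) ∝ ln(z/z₀), so V₂/V₁ = ln(z₂/z₀) / ln(z₁/z₀).
ln(129.0/0.058) = 7.7071, ln(9.22/0.058) = 5.0687
V₂ = 10.4 × 7.7071/5.0687 = 10.4 × 1.5205 = 15.8136 m/s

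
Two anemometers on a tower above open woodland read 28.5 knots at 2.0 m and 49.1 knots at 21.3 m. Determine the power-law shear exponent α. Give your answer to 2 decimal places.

Power law: V₂/V₁ = (z₂/z₁)^α ⇒ α = ln(V₂/V₁) / ln(z₂/z₁)
α = ln(49.1/28.5) / ln(21.3/2.0) = ln(1.7228) / ln(10.6500)
  = 0.54395 / 2.36556 = 0.22995

α ≈ 0.23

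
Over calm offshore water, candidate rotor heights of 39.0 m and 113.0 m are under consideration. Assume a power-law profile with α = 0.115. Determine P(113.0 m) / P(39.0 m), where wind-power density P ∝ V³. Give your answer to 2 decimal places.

1.44

Speed ratio: V_B/V_A = (z_B/z_A)^α = (113.0/39.0)^0.115 = (2.8974)^0.115 = 1.13014
Power-density ratio: P_B/P_A = (V_B/V_A)³ = (1.13014)³ = 1.44343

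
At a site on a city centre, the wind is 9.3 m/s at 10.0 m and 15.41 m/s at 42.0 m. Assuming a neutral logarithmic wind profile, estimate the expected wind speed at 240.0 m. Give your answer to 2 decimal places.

22.83 m/s

Log law: V ∝ ln(z/z₀). From the pair, with r = V₁/V₂ = 0.60350,
ln z₀ = (ln z₁ − r·ln z₂)/(1 − r) = (2.3026 − 0.60350×3.7377)/0.39650 = 0.1183 → z₀ = 1.126 m
V₃ = V₁ · ln(z₃/z₀)/ln(z₁/z₀) = 9.3 × 5.3624/2.1843 = 22.8308 m/s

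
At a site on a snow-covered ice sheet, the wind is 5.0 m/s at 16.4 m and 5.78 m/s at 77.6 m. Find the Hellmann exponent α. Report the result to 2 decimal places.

α ≈ 0.09

Power law: V₂/V₁ = (z₂/z₁)^α ⇒ α = ln(V₂/V₁) / ln(z₂/z₁)
α = ln(5.78/5.0) / ln(77.6/16.4) = ln(1.1560) / ln(4.7317)
  = 0.14497 / 1.55429 = 0.09327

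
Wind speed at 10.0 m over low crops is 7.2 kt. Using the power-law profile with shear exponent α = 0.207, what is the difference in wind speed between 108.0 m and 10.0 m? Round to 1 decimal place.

Power law: V₂ = V₁ · (z₂/z₁)^α = 7.2 × (10.8000)^0.207 = 11.7829 kt
ΔV = 11.7829 − 7.2 = 4.5829 kt

4.6 kt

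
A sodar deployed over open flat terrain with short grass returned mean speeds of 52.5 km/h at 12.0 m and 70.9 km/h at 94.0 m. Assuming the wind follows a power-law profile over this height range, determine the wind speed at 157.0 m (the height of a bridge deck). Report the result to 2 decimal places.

76.41 km/h

First find α: α = ln(V₂/V₁)/ln(z₂/z₁) = ln(70.9/52.5)/ln(94.0/12.0) = 0.30046/2.05839 = 0.1460
Extrapolate from 94.0 m to 157.0 m: V₃ = 70.9 × (157.0/94.0)^0.1460 = 70.9 × 1.0777 = 76.4124 km/h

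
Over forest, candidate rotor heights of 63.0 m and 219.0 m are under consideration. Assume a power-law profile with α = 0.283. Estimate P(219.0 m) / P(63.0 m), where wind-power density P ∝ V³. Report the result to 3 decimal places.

Speed ratio: V_B/V_A = (z_B/z_A)^α = (219.0/63.0)^0.283 = (3.4762)^0.283 = 1.42276
Power-density ratio: P_B/P_A = (V_B/V_A)³ = (1.42276)³ = 2.88003

2.880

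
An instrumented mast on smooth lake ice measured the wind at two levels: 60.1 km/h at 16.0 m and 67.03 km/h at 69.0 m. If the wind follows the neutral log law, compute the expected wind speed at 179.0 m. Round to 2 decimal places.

71.55 km/h

Log law: V ∝ ln(z/z₀). From the pair, with r = V₁/V₂ = 0.89661,
ln z₀ = (ln z₁ − r·ln z₂)/(1 − r) = (2.7726 − 0.89661×4.2341)/0.10339 = -9.9023 → z₀ = 0.00005006 m
V₃ = V₁ · ln(z₃/z₀)/ln(z₁/z₀) = 60.1 × 15.0897/12.6749 = 71.5501 km/h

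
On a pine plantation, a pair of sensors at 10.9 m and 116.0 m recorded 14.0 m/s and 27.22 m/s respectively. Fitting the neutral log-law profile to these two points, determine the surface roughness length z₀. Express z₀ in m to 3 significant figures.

Log law: V(z) ∝ ln(z/z₀). With r = V₁/V₂ = 14.0/27.22 = 0.51433,
r · ln(z₂/z₀) = ln(z₁/z₀) ⇒ ln z₀ = (ln z₁ − r·ln z₂)/(1 − r)
ln z₀ = (2.38876 − 0.51433×4.75359) / 0.48567 = -0.1156
z₀ = exp(-0.1156) = 0.8908 m

z₀ ≈ 0.891 m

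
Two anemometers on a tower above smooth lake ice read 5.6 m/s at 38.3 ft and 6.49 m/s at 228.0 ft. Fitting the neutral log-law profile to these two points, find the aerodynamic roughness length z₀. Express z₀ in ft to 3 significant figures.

z₀ ≈ 0.000511 ft

Log law: V(z) ∝ ln(z/z₀). With r = V₁/V₂ = 5.6/6.49 = 0.86287,
r · ln(z₂/z₀) = ln(z₁/z₀) ⇒ ln z₀ = (ln z₁ − r·ln z₂)/(1 − r)
ln z₀ = (3.64545 − 0.86287×5.42935) / 0.13713 = -7.5791
z₀ = exp(-7.5791) = 0.0005110 ft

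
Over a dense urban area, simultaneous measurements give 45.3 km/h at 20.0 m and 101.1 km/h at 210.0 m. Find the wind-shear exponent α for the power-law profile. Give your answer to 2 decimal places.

α ≈ 0.34

Power law: V₂/V₁ = (z₂/z₁)^α ⇒ α = ln(V₂/V₁) / ln(z₂/z₁)
α = ln(101.1/45.3) / ln(210.0/20.0) = ln(2.2318) / ln(10.5000)
  = 0.80280 / 2.35138 = 0.34142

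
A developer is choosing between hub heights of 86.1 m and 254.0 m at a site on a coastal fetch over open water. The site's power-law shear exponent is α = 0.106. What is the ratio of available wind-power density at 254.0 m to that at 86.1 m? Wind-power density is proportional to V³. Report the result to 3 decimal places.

Speed ratio: V_B/V_A = (z_B/z_A)^α = (254.0/86.1)^0.106 = (2.9501)^0.106 = 1.12151
Power-density ratio: P_B/P_A = (V_B/V_A)³ = (1.12151)³ = 1.41061

1.411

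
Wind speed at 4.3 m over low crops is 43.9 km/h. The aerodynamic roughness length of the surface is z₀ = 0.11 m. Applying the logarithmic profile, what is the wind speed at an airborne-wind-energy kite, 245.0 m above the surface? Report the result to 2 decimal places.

92.31 km/h

Log law: V(z) ∝ ln(z/z₀), so V₂/V₁ = ln(z₂/z₀) / ln(z₁/z₀).
ln(245.0/0.11) = 7.7085, ln(4.3/0.11) = 3.6659
V₂ = 43.9 × 7.7085/3.6659 = 43.9 × 2.1028 = 92.3117 km/h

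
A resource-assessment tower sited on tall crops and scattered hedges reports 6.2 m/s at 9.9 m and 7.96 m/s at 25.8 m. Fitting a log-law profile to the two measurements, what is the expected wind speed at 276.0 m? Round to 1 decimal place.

12.3 m/s

Log law: V ∝ ln(z/z₀). From the pair, with r = V₁/V₂ = 0.77889,
ln z₀ = (ln z₁ − r·ln z₂)/(1 − r) = (2.2925 − 0.77889×3.2504)/0.22111 = -1.0817 → z₀ = 0.3390 m
V₃ = V₁ · ln(z₃/z₀)/ln(z₁/z₀) = 6.2 × 6.7021/3.3742 = 12.3148 m/s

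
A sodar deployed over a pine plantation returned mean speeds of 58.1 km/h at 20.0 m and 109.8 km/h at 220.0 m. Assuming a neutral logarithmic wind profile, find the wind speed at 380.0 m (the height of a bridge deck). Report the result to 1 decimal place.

121.6 km/h

Log law: V ∝ ln(z/z₀). From the pair, with r = V₁/V₂ = 0.52914,
ln z₀ = (ln z₁ − r·ln z₂)/(1 − r) = (2.9957 − 0.52914×5.3936)/0.47086 = 0.3010 → z₀ = 1.351 m
V₃ = V₁ · ln(z₃/z₀)/ln(z₁/z₀) = 58.1 × 5.6392/2.6947 = 121.5838 km/h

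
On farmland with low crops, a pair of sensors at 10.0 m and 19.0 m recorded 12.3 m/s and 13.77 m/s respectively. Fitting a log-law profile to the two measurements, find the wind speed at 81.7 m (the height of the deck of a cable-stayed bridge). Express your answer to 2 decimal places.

Log law: V ∝ ln(z/z₀). From the pair, with r = V₁/V₂ = 0.89325,
ln z₀ = (ln z₁ − r·ln z₂)/(1 − r) = (2.3026 − 0.89325×2.9444)/0.10675 = -3.0680 → z₀ = 0.04651 m
V₃ = V₁ · ln(z₃/z₀)/ln(z₁/z₀) = 12.3 × 7.4711/5.3706 = 17.1106 m/s

17.11 m/s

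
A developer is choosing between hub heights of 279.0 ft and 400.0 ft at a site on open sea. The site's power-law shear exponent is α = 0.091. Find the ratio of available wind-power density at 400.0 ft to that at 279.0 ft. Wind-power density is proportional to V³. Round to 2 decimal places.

Speed ratio: V_B/V_A = (z_B/z_A)^α = (400.0/279.0)^0.091 = (1.4337)^0.091 = 1.03333
Power-density ratio: P_B/P_A = (V_B/V_A)³ = (1.03333)³ = 1.10335

1.10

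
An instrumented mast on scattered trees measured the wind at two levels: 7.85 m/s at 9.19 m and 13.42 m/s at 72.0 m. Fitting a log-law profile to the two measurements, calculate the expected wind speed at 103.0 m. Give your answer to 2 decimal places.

Log law: V ∝ ln(z/z₀). From the pair, with r = V₁/V₂ = 0.58495,
ln z₀ = (ln z₁ − r·ln z₂)/(1 − r) = (2.2181 − 0.58495×4.2767)/0.41505 = -0.6831 → z₀ = 0.5051 m
V₃ = V₁ · ln(z₃/z₀)/ln(z₁/z₀) = 7.85 × 5.3178/2.9012 = 14.3888 m/s

14.39 m/s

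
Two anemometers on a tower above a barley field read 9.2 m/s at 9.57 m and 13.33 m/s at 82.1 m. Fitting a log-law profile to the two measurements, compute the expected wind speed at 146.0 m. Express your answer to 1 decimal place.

14.4 m/s

Log law: V ∝ ln(z/z₀). From the pair, with r = V₁/V₂ = 0.69017,
ln z₀ = (ln z₁ − r·ln z₂)/(1 − r) = (2.2586 − 0.69017×4.4079)/0.30983 = -2.5292 → z₀ = 0.07973 m
V₃ = V₁ · ln(z₃/z₀)/ln(z₁/z₀) = 9.2 × 7.5128/4.7878 = 14.4362 m/s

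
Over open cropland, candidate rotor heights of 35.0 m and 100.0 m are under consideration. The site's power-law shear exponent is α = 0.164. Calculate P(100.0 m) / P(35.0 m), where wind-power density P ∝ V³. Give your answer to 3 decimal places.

Speed ratio: V_B/V_A = (z_B/z_A)^α = (100.0/35.0)^0.164 = (2.8571)^0.164 = 1.18788
Power-density ratio: P_B/P_A = (V_B/V_A)³ = (1.18788)³ = 1.67617

1.676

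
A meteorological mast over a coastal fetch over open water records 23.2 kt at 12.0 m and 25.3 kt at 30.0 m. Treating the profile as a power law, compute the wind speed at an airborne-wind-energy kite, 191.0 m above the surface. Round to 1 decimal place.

30.1 kt

First find α: α = ln(V₂/V₁)/ln(z₂/z₁) = ln(25.3/23.2)/ln(30.0/12.0) = 0.08665/0.91629 = 0.0946
Extrapolate from 30.0 m to 191.0 m: V₃ = 25.3 × (191.0/30.0)^0.0946 = 25.3 × 1.1913 = 30.1401 kt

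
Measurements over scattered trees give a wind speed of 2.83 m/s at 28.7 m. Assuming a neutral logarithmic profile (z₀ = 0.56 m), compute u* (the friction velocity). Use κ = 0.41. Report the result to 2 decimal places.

u* ≈ 0.29 m/s

Log law: V(z) = (u*/κ) · ln(z/z₀) ⇒ u* = κ · V / ln(z/z₀)
u* = 0.41 × 2.83 / ln(28.7/0.56) = 0.41 × 2.83 / 3.9367
   = 1.1603 / 3.9367 = 0.2947 m/s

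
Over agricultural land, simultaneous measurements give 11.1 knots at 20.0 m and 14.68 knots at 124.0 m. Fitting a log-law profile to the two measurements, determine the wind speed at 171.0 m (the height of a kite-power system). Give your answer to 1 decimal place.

15.3 knots

Log law: V ∝ ln(z/z₀). From the pair, with r = V₁/V₂ = 0.75613,
ln z₀ = (ln z₁ − r·ln z₂)/(1 − r) = (2.9957 − 0.75613×4.8203)/0.24387 = -2.6614 → z₀ = 0.06985 m
V₃ = V₁ · ln(z₃/z₀)/ln(z₁/z₀) = 11.1 × 7.8031/5.6571 = 15.3106 knots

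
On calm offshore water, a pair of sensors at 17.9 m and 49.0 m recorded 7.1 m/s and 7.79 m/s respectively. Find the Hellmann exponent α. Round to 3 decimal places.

α ≈ 0.092

Power law: V₂/V₁ = (z₂/z₁)^α ⇒ α = ln(V₂/V₁) / ln(z₂/z₁)
α = ln(7.79/7.1) / ln(49.0/17.9) = ln(1.0972) / ln(2.7374)
  = 0.09275 / 1.00702 = 0.09210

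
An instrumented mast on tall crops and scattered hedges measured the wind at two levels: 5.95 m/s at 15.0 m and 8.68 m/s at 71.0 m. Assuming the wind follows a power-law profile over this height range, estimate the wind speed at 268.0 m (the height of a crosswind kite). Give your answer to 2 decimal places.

First find α: α = ln(V₂/V₁)/ln(z₂/z₁) = ln(8.68/5.95)/ln(71.0/15.0) = 0.37763/1.55463 = 0.2429
Extrapolate from 71.0 m to 268.0 m: V₃ = 8.68 × (268.0/71.0)^0.2429 = 8.68 × 1.3808 = 11.9852 m/s

11.99 m/s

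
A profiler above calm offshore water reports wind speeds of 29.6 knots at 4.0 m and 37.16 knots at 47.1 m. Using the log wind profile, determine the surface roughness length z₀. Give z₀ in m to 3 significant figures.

z₀ ≈ 0.000256 m

Log law: V(z) ∝ ln(z/z₀). With r = V₁/V₂ = 29.6/37.16 = 0.79656,
r · ln(z₂/z₀) = ln(z₁/z₀) ⇒ ln z₀ = (ln z₁ − r·ln z₂)/(1 − r)
ln z₀ = (1.38629 − 0.79656×3.85227) / 0.20344 = -8.2689
z₀ = exp(-8.2689) = 0.0002564 m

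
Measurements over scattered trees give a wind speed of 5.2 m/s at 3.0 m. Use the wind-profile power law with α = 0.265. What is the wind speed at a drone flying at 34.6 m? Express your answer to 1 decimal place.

9.9 m/s

Power-law profile: V₂ = V₁ · (z₂/z₁)^α
V₂ = 5.2 × (34.6/3.0)^0.265 = 5.2 × (11.5333)^0.265
    = 5.2 × 1.9117 = 9.9408 m/s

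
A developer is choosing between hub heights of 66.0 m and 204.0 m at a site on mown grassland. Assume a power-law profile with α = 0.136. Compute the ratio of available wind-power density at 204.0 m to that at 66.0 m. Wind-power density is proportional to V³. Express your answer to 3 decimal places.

1.585

Speed ratio: V_B/V_A = (z_B/z_A)^α = (204.0/66.0)^0.136 = (3.0909)^0.136 = 1.16587
Power-density ratio: P_B/P_A = (V_B/V_A)³ = (1.16587)³ = 1.58473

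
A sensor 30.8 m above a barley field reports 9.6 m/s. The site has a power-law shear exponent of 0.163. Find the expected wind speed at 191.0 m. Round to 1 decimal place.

Power-law profile: V₂ = V₁ · (z₂/z₁)^α
V₂ = 9.6 × (191.0/30.8)^0.163 = 9.6 × (6.2013)^0.163
    = 9.6 × 1.3464 = 12.9255 m/s

12.9 m/s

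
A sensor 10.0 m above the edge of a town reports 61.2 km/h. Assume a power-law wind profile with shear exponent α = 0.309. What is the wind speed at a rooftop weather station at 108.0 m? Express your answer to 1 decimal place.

Power-law profile: V₂ = V₁ · (z₂/z₁)^α
V₂ = 61.2 × (108.0/10.0)^0.309 = 61.2 × (10.8000)^0.309
    = 61.2 × 2.0861 = 127.6672 km/h

127.7 km/h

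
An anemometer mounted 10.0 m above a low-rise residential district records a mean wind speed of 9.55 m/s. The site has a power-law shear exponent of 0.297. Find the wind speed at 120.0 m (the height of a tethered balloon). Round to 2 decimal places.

Power-law profile: V₂ = V₁ · (z₂/z₁)^α
V₂ = 9.55 × (120.0/10.0)^0.297 = 9.55 × (12.0000)^0.297
    = 9.55 × 2.0918 = 19.9765 m/s

19.98 m/s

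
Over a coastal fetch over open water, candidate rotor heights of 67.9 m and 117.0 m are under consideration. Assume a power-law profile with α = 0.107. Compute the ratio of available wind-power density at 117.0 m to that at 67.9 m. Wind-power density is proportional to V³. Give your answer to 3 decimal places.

1.191

Speed ratio: V_B/V_A = (z_B/z_A)^α = (117.0/67.9)^0.107 = (1.7231)^0.107 = 1.05995
Power-density ratio: P_B/P_A = (V_B/V_A)³ = (1.05995)³ = 1.19085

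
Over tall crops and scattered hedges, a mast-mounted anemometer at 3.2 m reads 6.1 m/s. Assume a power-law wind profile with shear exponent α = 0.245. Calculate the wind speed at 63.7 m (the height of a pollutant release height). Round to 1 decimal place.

Power-law profile: V₂ = V₁ · (z₂/z₁)^α
V₂ = 6.1 × (63.7/3.2)^0.245 = 6.1 × (19.9062)^0.245
    = 6.1 × 2.0809 = 12.6935 m/s

12.7 m/s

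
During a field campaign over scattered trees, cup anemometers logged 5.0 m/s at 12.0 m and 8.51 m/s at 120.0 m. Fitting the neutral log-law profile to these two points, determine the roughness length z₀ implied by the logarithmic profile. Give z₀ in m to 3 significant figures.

Log law: V(z) ∝ ln(z/z₀). With r = V₁/V₂ = 5.0/8.51 = 0.58754,
r · ln(z₂/z₀) = ln(z₁/z₀) ⇒ ln z₀ = (ln z₁ − r·ln z₂)/(1 − r)
ln z₀ = (2.48491 − 0.58754×4.78749) / 0.41246 = -0.7951
z₀ = exp(-0.7951) = 0.4515 m

z₀ ≈ 0.452 m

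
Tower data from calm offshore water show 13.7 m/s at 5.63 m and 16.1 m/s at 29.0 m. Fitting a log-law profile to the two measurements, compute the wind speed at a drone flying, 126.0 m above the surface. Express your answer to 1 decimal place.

Log law: V ∝ ln(z/z₀). From the pair, with r = V₁/V₂ = 0.85093,
ln z₀ = (ln z₁ − r·ln z₂)/(1 − r) = (1.7281 − 0.85093×3.3673)/0.14907 = -7.6289 → z₀ = 0.0004862 m
V₃ = V₁ · ln(z₃/z₀)/ln(z₁/z₀) = 13.7 × 12.4652/9.3570 = 18.2508 m/s

18.3 m/s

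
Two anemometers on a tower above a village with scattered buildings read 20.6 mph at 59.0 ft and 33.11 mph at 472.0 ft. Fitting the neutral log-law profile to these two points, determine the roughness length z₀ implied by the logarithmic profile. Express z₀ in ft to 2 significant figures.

z₀ ≈ 1.9 ft

Log law: V(z) ∝ ln(z/z₀). With r = V₁/V₂ = 20.6/33.11 = 0.62217,
r · ln(z₂/z₀) = ln(z₁/z₀) ⇒ ln z₀ = (ln z₁ − r·ln z₂)/(1 − r)
ln z₀ = (4.07754 − 0.62217×6.15698) / 0.37783 = 0.6534
z₀ = exp(0.6534) = 1.922 ft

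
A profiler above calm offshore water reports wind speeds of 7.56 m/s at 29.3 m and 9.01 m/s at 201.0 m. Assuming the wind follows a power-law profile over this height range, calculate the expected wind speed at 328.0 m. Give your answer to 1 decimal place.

9.4 m/s

First find α: α = ln(V₂/V₁)/ln(z₂/z₁) = ln(9.01/7.56)/ln(201.0/29.3) = 0.17546/1.92572 = 0.0911
Extrapolate from 201.0 m to 328.0 m: V₃ = 9.01 × (328.0/201.0)^0.0911 = 9.01 × 1.0456 = 9.4211 m/s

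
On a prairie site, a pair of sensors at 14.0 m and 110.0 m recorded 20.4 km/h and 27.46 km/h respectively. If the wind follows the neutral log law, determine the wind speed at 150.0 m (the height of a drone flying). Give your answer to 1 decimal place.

28.5 km/h

Log law: V ∝ ln(z/z₀). From the pair, with r = V₁/V₂ = 0.74290,
ln z₀ = (ln z₁ − r·ln z₂)/(1 − r) = (2.6391 − 0.74290×4.7005)/0.25710 = -3.3175 → z₀ = 0.03624 m
V₃ = V₁ · ln(z₃/z₀)/ln(z₁/z₀) = 20.4 × 8.3281/5.9565 = 28.5222 km/h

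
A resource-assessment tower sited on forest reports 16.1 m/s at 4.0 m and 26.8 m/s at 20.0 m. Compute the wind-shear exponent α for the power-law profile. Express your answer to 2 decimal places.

α ≈ 0.32

Power law: V₂/V₁ = (z₂/z₁)^α ⇒ α = ln(V₂/V₁) / ln(z₂/z₁)
α = ln(26.8/16.1) / ln(20.0/4.0) = ln(1.6646) / ln(5.0000)
  = 0.50958 / 1.60944 = 0.31662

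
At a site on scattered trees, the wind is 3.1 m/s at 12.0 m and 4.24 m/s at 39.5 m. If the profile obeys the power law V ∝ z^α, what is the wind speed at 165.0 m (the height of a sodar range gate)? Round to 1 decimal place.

First find α: α = ln(V₂/V₁)/ln(z₂/z₁) = ln(4.24/3.1)/ln(39.5/12.0) = 0.31316/1.19139 = 0.2629
Extrapolate from 39.5 m to 165.0 m: V₃ = 4.24 × (165.0/39.5)^0.2629 = 4.24 × 1.4561 = 6.1740 m/s

6.2 m/s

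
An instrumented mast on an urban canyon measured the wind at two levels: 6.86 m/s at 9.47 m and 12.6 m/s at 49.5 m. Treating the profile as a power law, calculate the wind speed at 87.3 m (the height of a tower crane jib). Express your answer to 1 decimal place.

15.5 m/s

First find α: α = ln(V₂/V₁)/ln(z₂/z₁) = ln(12.6/6.86)/ln(49.5/9.47) = 0.60799/1.65384 = 0.3676
Extrapolate from 49.5 m to 87.3 m: V₃ = 12.6 × (87.3/49.5)^0.3676 = 12.6 × 1.2319 = 15.5223 m/s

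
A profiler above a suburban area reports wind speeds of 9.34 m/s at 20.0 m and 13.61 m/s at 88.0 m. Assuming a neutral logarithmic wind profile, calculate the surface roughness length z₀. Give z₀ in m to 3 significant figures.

Log law: V(z) ∝ ln(z/z₀). With r = V₁/V₂ = 9.34/13.61 = 0.68626,
r · ln(z₂/z₀) = ln(z₁/z₀) ⇒ ln z₀ = (ln z₁ − r·ln z₂)/(1 − r)
ln z₀ = (2.99573 − 0.68626×4.47734) / 0.31374 = -0.2451
z₀ = exp(-0.2451) = 0.7827 m

z₀ ≈ 0.783 m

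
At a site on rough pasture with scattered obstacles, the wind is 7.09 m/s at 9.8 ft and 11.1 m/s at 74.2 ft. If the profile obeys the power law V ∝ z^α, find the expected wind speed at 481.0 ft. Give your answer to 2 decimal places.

First find α: α = ln(V₂/V₁)/ln(z₂/z₁) = ln(11.1/7.09)/ln(74.2/9.8) = 0.44826/2.02438 = 0.2214
Extrapolate from 74.2 ft to 481.0 ft: V₃ = 11.1 × (481.0/74.2)^0.2214 = 11.1 × 1.5127 = 16.7906 m/s

16.79 m/s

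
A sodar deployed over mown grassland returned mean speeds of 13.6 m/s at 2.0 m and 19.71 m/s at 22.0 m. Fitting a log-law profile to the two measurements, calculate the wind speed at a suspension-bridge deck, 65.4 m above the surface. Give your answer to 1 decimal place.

22.5 m/s

Log law: V ∝ ln(z/z₀). From the pair, with r = V₁/V₂ = 0.69001,
ln z₀ = (ln z₁ − r·ln z₂)/(1 − r) = (0.6931 − 0.69001×3.0910)/0.30999 = -4.6442 → z₀ = 0.009617 m
V₃ = V₁ · ln(z₃/z₀)/ln(z₁/z₀) = 13.6 × 8.8248/5.3374 = 22.4861 m/s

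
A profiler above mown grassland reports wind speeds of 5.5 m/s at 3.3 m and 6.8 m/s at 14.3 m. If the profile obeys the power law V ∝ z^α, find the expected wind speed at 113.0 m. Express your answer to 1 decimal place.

9.2 m/s

First find α: α = ln(V₂/V₁)/ln(z₂/z₁) = ln(6.8/5.5)/ln(14.3/3.3) = 0.21217/1.46634 = 0.1447
Extrapolate from 14.3 m to 113.0 m: V₃ = 6.8 × (113.0/14.3)^0.1447 = 6.8 × 1.3487 = 9.1708 m/s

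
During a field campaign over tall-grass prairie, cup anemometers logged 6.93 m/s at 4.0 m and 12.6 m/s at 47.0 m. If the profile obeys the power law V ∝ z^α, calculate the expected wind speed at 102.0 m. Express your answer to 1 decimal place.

First find α: α = ln(V₂/V₁)/ln(z₂/z₁) = ln(12.6/6.93)/ln(47.0/4.0) = 0.59784/2.46385 = 0.2426
Extrapolate from 47.0 m to 102.0 m: V₃ = 12.6 × (102.0/47.0)^0.2426 = 12.6 × 1.2068 = 15.2062 m/s

15.2 m/s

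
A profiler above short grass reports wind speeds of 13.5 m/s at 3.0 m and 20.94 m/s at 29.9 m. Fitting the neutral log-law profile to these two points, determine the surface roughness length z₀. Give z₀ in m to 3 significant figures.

Log law: V(z) ∝ ln(z/z₀). With r = V₁/V₂ = 13.5/20.94 = 0.64470,
r · ln(z₂/z₀) = ln(z₁/z₀) ⇒ ln z₀ = (ln z₁ − r·ln z₂)/(1 − r)
ln z₀ = (1.09861 − 0.64470×3.39786) / 0.35530 = -3.0734
z₀ = exp(-3.0734) = 0.04626 m

z₀ ≈ 0.0463 m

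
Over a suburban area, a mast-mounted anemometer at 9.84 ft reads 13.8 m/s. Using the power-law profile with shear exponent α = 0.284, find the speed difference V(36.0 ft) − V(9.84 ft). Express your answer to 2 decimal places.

Power law: V₂ = V₁ · (z₂/z₁)^α = 13.8 × (3.6585)^0.284 = 19.9461 m/s
ΔV = 19.9461 − 13.8 = 6.1461 m/s

6.15 m/s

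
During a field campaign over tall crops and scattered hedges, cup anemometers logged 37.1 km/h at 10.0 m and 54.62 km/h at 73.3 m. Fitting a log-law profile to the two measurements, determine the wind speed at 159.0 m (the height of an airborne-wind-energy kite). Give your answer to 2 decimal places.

61.43 km/h

Log law: V ∝ ln(z/z₀). From the pair, with r = V₁/V₂ = 0.67924,
ln z₀ = (ln z₁ − r·ln z₂)/(1 − r) = (2.3026 − 0.67924×4.2946)/0.32076 = -1.9156 → z₀ = 0.1473 m
V₃ = V₁ · ln(z₃/z₀)/ln(z₁/z₀) = 37.1 × 6.9845/4.2182 = 61.4306 km/h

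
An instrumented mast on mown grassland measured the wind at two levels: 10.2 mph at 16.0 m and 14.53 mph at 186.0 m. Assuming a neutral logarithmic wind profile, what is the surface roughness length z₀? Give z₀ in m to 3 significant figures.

z₀ ≈ 0.0495 m

Log law: V(z) ∝ ln(z/z₀). With r = V₁/V₂ = 10.2/14.53 = 0.70200,
r · ln(z₂/z₀) = ln(z₁/z₀) ⇒ ln z₀ = (ln z₁ − r·ln z₂)/(1 − r)
ln z₀ = (2.77259 − 0.70200×5.22575) / 0.29800 = -3.0062
z₀ = exp(-3.0062) = 0.04948 m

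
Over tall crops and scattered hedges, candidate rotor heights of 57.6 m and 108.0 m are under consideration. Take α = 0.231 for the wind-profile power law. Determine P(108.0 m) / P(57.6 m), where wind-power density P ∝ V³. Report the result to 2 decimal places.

1.55

Speed ratio: V_B/V_A = (z_B/z_A)^α = (108.0/57.6)^0.231 = (1.8750)^0.231 = 1.15628
Power-density ratio: P_B/P_A = (V_B/V_A)³ = (1.15628)³ = 1.54593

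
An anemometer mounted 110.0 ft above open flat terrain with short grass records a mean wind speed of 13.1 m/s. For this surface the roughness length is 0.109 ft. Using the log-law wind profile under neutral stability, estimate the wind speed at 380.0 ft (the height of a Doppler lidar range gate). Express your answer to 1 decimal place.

15.4 m/s

Log law: V(z) ∝ ln(z/z₀), so V₂/V₁ = ln(z₂/z₀) / ln(z₁/z₀).
ln(380.0/0.109) = 8.1566, ln(110.0/0.109) = 6.9169
V₂ = 13.1 × 8.1566/6.9169 = 13.1 × 1.1792 = 15.4479 m/s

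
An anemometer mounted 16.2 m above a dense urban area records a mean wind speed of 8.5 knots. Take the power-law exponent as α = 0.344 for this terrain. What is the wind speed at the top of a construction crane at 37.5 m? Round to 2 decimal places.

11.35 knots

Power-law profile: V₂ = V₁ · (z₂/z₁)^α
V₂ = 8.5 × (37.5/16.2)^0.344 = 8.5 × (2.3148)^0.344
    = 8.5 × 1.3347 = 11.3452 knots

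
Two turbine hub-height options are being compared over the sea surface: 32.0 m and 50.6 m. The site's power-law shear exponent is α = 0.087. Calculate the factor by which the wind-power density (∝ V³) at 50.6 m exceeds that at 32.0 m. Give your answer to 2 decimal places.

1.13

Speed ratio: V_B/V_A = (z_B/z_A)^α = (50.6/32.0)^0.087 = (1.5813)^0.087 = 1.04067
Power-density ratio: P_B/P_A = (V_B/V_A)³ = (1.04067)³ = 1.12704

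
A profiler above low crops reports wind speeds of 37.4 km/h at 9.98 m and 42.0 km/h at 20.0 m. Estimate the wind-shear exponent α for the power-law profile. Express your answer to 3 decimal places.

α ≈ 0.167

Power law: V₂/V₁ = (z₂/z₁)^α ⇒ α = ln(V₂/V₁) / ln(z₂/z₁)
α = ln(42.0/37.4) / ln(20.0/9.98) = ln(1.1230) / ln(2.0040)
  = 0.11600 / 0.69515 = 0.16687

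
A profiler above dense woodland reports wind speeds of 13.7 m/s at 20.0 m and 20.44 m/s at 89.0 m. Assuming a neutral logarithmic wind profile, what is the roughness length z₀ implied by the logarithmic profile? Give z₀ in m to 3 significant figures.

z₀ ≈ 0.962 m

Log law: V(z) ∝ ln(z/z₀). With r = V₁/V₂ = 13.7/20.44 = 0.67025,
r · ln(z₂/z₀) = ln(z₁/z₀) ⇒ ln z₀ = (ln z₁ − r·ln z₂)/(1 − r)
ln z₀ = (2.99573 − 0.67025×4.48864) / 0.32975 = -0.0388
z₀ = exp(-0.0388) = 0.9619 m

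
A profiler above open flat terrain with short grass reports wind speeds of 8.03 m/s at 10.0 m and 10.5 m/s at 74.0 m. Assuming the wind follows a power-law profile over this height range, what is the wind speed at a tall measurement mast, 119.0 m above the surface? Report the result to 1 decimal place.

First find α: α = ln(V₂/V₁)/ln(z₂/z₁) = ln(10.5/8.03)/ln(74.0/10.0) = 0.26819/2.00148 = 0.1340
Extrapolate from 74.0 m to 119.0 m: V₃ = 10.5 × (119.0/74.0)^0.1340 = 10.5 × 1.0657 = 11.1901 m/s

11.2 m/s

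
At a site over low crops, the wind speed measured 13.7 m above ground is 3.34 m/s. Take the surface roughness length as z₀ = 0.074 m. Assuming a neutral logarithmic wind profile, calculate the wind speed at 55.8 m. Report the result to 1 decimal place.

4.2 m/s

Log law: V(z) ∝ ln(z/z₀), so V₂/V₁ = ln(z₂/z₀) / ln(z₁/z₀).
ln(55.8/0.074) = 6.6255, ln(13.7/0.074) = 5.2211
V₂ = 3.34 × 6.6255/5.2211 = 3.34 × 1.2690 = 4.2384 m/s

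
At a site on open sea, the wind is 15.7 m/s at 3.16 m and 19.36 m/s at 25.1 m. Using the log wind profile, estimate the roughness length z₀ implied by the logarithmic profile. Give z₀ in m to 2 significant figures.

Log law: V(z) ∝ ln(z/z₀). With r = V₁/V₂ = 15.7/19.36 = 0.81095,
r · ln(z₂/z₀) = ln(z₁/z₀) ⇒ ln z₀ = (ln z₁ − r·ln z₂)/(1 − r)
ln z₀ = (1.15057 − 0.81095×3.22287) / 0.18905 = -7.7388
z₀ = exp(-7.7388) = 0.0004356 m

z₀ ≈ 0.00044 m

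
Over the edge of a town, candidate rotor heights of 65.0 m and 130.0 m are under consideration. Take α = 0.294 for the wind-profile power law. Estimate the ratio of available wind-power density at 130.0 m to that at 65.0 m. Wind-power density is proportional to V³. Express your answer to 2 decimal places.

Speed ratio: V_B/V_A = (z_B/z_A)^α = (130.0/65.0)^0.294 = (2.0000)^0.294 = 1.22603
Power-density ratio: P_B/P_A = (V_B/V_A)³ = (1.22603)³ = 1.84293

1.84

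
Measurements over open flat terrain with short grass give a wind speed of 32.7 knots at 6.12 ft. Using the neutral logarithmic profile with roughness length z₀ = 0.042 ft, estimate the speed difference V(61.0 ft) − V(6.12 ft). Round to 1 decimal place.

Log law: V₂ = V₁ · ln(z₂/z₀)/ln(z₁/z₀) = 32.7 × 7.2810/4.9816 = 47.7929 knots
ΔV = 47.7929 − 32.7 = 15.0929 knots

15.1 knots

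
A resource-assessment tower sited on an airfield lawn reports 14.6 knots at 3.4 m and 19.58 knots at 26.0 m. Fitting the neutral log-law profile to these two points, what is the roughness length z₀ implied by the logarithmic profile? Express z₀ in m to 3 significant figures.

Log law: V(z) ∝ ln(z/z₀). With r = V₁/V₂ = 14.6/19.58 = 0.74566,
r · ln(z₂/z₀) = ln(z₁/z₀) ⇒ ln z₀ = (ln z₁ − r·ln z₂)/(1 − r)
ln z₀ = (1.22378 − 0.74566×3.25810) / 0.25434 = -4.7403
z₀ = exp(-4.7403) = 0.008736 m

z₀ ≈ 0.00874 m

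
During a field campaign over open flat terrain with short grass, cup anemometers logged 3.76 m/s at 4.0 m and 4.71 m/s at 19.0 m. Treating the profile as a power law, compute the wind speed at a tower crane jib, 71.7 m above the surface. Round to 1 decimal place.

5.7 m/s

First find α: α = ln(V₂/V₁)/ln(z₂/z₁) = ln(4.71/3.76)/ln(19.0/4.0) = 0.22527/1.55814 = 0.1446
Extrapolate from 19.0 m to 71.7 m: V₃ = 4.71 × (71.7/19.0)^0.1446 = 4.71 × 1.2117 = 5.7070 m/s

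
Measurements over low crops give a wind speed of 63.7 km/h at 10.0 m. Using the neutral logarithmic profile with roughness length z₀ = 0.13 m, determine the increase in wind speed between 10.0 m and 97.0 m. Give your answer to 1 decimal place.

33.3 km/h

Log law: V₂ = V₁ · ln(z₂/z₀)/ln(z₁/z₀) = 63.7 × 6.6149/4.3428 = 97.0274 km/h
ΔV = 97.0274 − 63.7 = 33.3274 km/h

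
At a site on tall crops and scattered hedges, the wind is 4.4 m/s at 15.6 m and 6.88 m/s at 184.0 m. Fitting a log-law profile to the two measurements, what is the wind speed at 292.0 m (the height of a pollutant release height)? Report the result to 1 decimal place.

7.3 m/s

Log law: V ∝ ln(z/z₀). From the pair, with r = V₁/V₂ = 0.63953,
ln z₀ = (ln z₁ − r·ln z₂)/(1 − r) = (2.7473 − 0.63953×5.2149)/0.36047 = -1.6308 → z₀ = 0.1958 m
V₃ = V₁ · ln(z₃/z₀)/ln(z₁/z₀) = 4.4 × 7.3076/4.3781 = 7.3441 m/s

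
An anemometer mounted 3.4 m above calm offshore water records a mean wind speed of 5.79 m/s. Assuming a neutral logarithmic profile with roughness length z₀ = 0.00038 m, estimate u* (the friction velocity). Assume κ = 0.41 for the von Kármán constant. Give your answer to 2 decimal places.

Log law: V(z) = (u*/κ) · ln(z/z₀) ⇒ u* = κ · V / ln(z/z₀)
u* = 0.41 × 5.79 / ln(3.4/0.00038) = 0.41 × 5.79 / 9.0991
   = 2.3739 / 9.0991 = 0.2609 m/s

u* ≈ 0.26 m/s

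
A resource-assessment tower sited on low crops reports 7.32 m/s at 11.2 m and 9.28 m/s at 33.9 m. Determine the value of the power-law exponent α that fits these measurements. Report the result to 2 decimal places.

α ≈ 0.21

Power law: V₂/V₁ = (z₂/z₁)^α ⇒ α = ln(V₂/V₁) / ln(z₂/z₁)
α = ln(9.28/7.32) / ln(33.9/11.2) = ln(1.2678) / ln(3.0268)
  = 0.23725 / 1.10750 = 0.21422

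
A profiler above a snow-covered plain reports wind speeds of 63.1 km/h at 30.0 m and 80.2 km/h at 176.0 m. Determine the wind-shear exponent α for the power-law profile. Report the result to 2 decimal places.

α ≈ 0.14

Power law: V₂/V₁ = (z₂/z₁)^α ⇒ α = ln(V₂/V₁) / ln(z₂/z₁)
α = ln(80.2/63.1) / ln(176.0/30.0) = ln(1.2710) / ln(5.8667)
  = 0.23980 / 1.76929 = 0.13554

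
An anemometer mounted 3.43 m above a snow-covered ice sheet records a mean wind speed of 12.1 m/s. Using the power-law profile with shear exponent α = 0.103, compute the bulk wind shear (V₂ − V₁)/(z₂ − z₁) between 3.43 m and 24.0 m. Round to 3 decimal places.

Power law: V₂ = V₁ · (z₂/z₁)^α = 12.1 × (6.9971)^0.103 = 14.7847 m/s
ΔV/Δz = (14.7847 − 12.1)/(24.0 − 3.43) = 2.6847/20.5700 = 0.13051 m/s/m

0.131 m/s/m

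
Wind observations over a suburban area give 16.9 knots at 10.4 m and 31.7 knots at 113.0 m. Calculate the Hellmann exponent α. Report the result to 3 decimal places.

Power law: V₂/V₁ = (z₂/z₁)^α ⇒ α = ln(V₂/V₁) / ln(z₂/z₁)
α = ln(31.7/16.9) / ln(113.0/10.4) = ln(1.8757) / ln(10.8654)
  = 0.62900 / 2.38558 = 0.26367

α ≈ 0.264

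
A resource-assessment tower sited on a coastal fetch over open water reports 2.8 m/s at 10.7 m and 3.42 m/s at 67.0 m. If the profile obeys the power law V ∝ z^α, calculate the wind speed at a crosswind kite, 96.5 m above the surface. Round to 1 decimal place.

First find α: α = ln(V₂/V₁)/ln(z₂/z₁) = ln(3.42/2.8)/ln(67.0/10.7) = 0.20002/1.83445 = 0.1090
Extrapolate from 67.0 m to 96.5 m: V₃ = 3.42 × (96.5/67.0)^0.1090 = 3.42 × 1.0406 = 3.5588 m/s

3.6 m/s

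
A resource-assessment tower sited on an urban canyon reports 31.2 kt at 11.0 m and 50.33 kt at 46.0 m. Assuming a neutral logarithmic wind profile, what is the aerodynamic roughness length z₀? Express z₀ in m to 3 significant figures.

z₀ ≈ 1.07 m

Log law: V(z) ∝ ln(z/z₀). With r = V₁/V₂ = 31.2/50.33 = 0.61991,
r · ln(z₂/z₀) = ln(z₁/z₀) ⇒ ln z₀ = (ln z₁ − r·ln z₂)/(1 − r)
ln z₀ = (2.39790 − 0.61991×3.82864) / 0.38009 = 0.0644
z₀ = exp(0.0644) = 1.067 m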